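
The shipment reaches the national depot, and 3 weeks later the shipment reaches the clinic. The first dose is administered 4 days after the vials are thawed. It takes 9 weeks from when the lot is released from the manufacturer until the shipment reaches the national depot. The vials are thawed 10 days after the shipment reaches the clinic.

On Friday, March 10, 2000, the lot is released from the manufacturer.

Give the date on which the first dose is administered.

The lot is released from the manufacturer: Mar 10, 2000.
The shipment reaches the national depot: Mar 10, 2000 + 9 weeks = May 12, 2000.
The shipment reaches the clinic: May 12, 2000 + 3 weeks = Jun 2, 2000.
The vials are thawed: Jun 2, 2000 + 10 days = Jun 12, 2000.
The first dose is administered: Jun 12, 2000 + 4 days = Jun 16, 2000.

Friday, June 16, 2000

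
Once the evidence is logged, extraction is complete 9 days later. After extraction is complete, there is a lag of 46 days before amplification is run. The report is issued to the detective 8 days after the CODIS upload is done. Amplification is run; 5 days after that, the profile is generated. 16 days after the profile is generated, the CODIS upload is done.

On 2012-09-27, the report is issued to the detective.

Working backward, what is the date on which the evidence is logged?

2012-07-05

The report is issued to the detective: Sep 27, 2012.
The CODIS upload is done: Sep 27, 2012 − 8 days = Sep 19, 2012.
The profile is generated: Sep 19, 2012 − 16 days = Sep 3, 2012.
Amplification is run: Sep 3, 2012 − 5 days = Aug 29, 2012.
Extraction is complete: Aug 29, 2012 − 46 days = Jul 14, 2012.
The evidence is logged: Jul 14, 2012 − 9 days = Jul 5, 2012.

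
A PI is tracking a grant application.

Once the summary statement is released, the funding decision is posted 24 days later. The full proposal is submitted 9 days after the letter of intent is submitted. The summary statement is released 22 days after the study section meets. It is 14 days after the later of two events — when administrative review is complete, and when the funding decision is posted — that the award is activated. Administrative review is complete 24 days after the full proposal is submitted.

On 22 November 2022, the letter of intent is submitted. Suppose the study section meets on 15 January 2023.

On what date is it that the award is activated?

16 March 2023

The letter of intent is submitted: Nov 22, 2022.
The full proposal is submitted: Nov 22, 2022 + 9 days = Dec 1, 2022.
Administrative review is complete: Dec 1, 2022 + 24 days = Dec 25, 2022.
The study section meets: Jan 15, 2023.
The summary statement is released: Jan 15, 2023 + 22 days = Feb 6, 2023.
The funding decision is posted: Feb 6, 2023 + 24 days = Mar 2, 2023.
Both prerequisites met — administrative review is complete (Dec 25, 2022), the funding decision is posted (Mar 2, 2023); the later is Mar 2, 2023.
The award is activated: Mar 2, 2023 + 14 days = Mar 16, 2023.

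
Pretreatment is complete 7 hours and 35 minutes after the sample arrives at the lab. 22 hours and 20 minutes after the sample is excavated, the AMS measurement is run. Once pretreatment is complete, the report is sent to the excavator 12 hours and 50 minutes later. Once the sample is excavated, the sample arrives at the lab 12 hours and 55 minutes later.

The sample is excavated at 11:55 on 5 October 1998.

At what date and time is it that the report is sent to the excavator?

The sample is excavated: 11:55 Oct 5, 1998.
The sample arrives at the lab: 11:55 Oct 5, 1998 + 12h55m = 00:50 Oct 6, 1998.
Pretreatment is complete: 00:50 Oct 6, 1998 + 7h35m = 08:25 Oct 6, 1998.
The report is sent to the excavator: 08:25 Oct 6, 1998 + 12h50m = 21:15 Oct 6, 1998.

21:15 on 6 October 1998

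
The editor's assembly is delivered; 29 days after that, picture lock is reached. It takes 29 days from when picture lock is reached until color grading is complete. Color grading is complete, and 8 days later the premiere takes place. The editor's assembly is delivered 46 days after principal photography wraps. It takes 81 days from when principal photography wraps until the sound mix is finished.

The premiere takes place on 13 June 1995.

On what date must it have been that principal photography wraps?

The premiere takes place: Jun 13, 1995.
Color grading is complete: Jun 13, 1995 − 8 days = Jun 5, 1995.
Picture lock is reached: Jun 5, 1995 − 29 days = May 7, 1995.
The editor's assembly is delivered: May 7, 1995 − 29 days = Apr 8, 1995.
Principal photography wraps: Apr 8, 1995 − 46 days = Feb 21, 1995.

21 February 1995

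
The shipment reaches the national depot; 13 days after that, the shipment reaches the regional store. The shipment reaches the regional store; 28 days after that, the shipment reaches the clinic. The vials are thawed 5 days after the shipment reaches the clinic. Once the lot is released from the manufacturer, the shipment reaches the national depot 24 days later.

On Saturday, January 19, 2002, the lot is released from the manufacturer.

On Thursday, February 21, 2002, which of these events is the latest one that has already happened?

The shipment reaches the national depot

The lot is released from the manufacturer: Jan 19, 2002.
The shipment reaches the national depot: Jan 19, 2002 + 24 days = Feb 12, 2002.
The shipment reaches the regional store: Feb 12, 2002 + 13 days = Feb 25, 2002.
The shipment reaches the clinic: Feb 25, 2002 + 28 days = Mar 25, 2002.
The vials are thawed: Mar 25, 2002 + 5 days = Mar 30, 2002.
Feb 21, 2002 falls between when the shipment reaches the national depot (Feb 12, 2002) and when the shipment reaches the regional store (Feb 25, 2002).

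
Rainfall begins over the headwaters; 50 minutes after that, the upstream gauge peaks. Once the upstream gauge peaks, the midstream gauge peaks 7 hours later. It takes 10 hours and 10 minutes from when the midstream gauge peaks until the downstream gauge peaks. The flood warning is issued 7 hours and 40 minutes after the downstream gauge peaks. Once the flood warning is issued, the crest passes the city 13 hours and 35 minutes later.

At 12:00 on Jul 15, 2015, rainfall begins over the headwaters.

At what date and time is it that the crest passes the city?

Rainfall begins over the headwaters: 12:00 Jul 15, 2015.
The upstream gauge peaks: 12:00 Jul 15, 2015 + 50m = 12:50 Jul 15, 2015.
The midstream gauge peaks: 12:50 Jul 15, 2015 + 7h = 19:50 Jul 15, 2015.
The downstream gauge peaks: 19:50 Jul 15, 2015 + 10h10m = 06:00 Jul 16, 2015.
The flood warning is issued: 06:00 Jul 16, 2015 + 7h40m = 13:40 Jul 16, 2015.
The crest passes the city: 13:40 Jul 16, 2015 + 13h35m = 03:15 Jul 17, 2015.

03:15 on Jul 17, 2015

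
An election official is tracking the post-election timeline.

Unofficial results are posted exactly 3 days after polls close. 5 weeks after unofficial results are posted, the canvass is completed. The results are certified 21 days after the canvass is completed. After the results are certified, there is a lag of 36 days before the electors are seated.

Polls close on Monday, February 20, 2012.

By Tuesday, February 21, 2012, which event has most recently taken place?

Polls close: Feb 20, 2012.
Unofficial results are posted: Feb 20, 2012 + 3 days = Feb 23, 2012.
The canvass is completed: Feb 23, 2012 + 5 weeks = Mar 29, 2012.
The results are certified: Mar 29, 2012 + 21 days = Apr 19, 2012.
The electors are seated: Apr 19, 2012 + 36 days = May 25, 2012.
Feb 21, 2012 falls between when polls close (Feb 20, 2012) and when unofficial results are posted (Feb 23, 2012).

Polls close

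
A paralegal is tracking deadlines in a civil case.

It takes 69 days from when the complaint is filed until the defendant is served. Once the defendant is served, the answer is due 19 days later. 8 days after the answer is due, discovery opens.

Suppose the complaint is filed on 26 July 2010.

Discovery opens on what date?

30 October 2010

The complaint is filed: Jul 26, 2010.
The defendant is served: Jul 26, 2010 + 69 days = Oct 3, 2010.
The answer is due: Oct 3, 2010 + 19 days = Oct 22, 2010.
Discovery opens: Oct 22, 2010 + 8 days = Oct 30, 2010.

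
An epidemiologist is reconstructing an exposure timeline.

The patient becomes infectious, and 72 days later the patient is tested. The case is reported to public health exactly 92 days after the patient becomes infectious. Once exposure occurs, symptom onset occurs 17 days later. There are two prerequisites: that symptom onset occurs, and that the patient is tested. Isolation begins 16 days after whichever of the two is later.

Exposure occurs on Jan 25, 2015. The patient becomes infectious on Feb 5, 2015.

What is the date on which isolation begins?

May 4, 2015

Exposure occurs: Jan 25, 2015.
Symptom onset occurs: Jan 25, 2015 + 17 days = Feb 11, 2015.
The patient becomes infectious: Feb 5, 2015.
The patient is tested: Feb 5, 2015 + 72 days = Apr 18, 2015.
Both prerequisites met — symptom onset occurs (Feb 11, 2015), the patient is tested (Apr 18, 2015); the later is Apr 18, 2015.
Isolation begins: Apr 18, 2015 + 16 days = May 4, 2015.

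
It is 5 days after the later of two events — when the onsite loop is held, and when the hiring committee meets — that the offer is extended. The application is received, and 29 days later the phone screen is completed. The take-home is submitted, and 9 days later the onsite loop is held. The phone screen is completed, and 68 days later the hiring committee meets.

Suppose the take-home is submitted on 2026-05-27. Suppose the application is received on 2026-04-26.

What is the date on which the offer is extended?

2026-08-06

The take-home is submitted: May 27, 2026.
The onsite loop is held: May 27, 2026 + 9 days = Jun 5, 2026.
The application is received: Apr 26, 2026.
The phone screen is completed: Apr 26, 2026 + 29 days = May 25, 2026.
The hiring committee meets: May 25, 2026 + 68 days = Aug 1, 2026.
Both prerequisites met — the onsite loop is held (Jun 5, 2026), the hiring committee meets (Aug 1, 2026); the later is Aug 1, 2026.
The offer is extended: Aug 1, 2026 + 5 days = Aug 6, 2026.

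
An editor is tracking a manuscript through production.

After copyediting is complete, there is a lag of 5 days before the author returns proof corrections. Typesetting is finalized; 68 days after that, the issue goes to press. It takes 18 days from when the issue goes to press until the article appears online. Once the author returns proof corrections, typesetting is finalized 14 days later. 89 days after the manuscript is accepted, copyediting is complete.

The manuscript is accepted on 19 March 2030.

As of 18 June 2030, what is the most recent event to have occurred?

The manuscript is accepted: Mar 19, 2030.
Copyediting is complete: Mar 19, 2030 + 89 days = Jun 16, 2030.
The author returns proof corrections: Jun 16, 2030 + 5 days = Jun 21, 2030.
Typesetting is finalized: Jun 21, 2030 + 14 days = Jul 5, 2030.
The issue goes to press: Jul 5, 2030 + 68 days = Sep 11, 2030.
The article appears online: Sep 11, 2030 + 18 days = Sep 29, 2030.
Jun 18, 2030 falls between when copyediting is complete (Jun 16, 2030) and when the author returns proof corrections (Jun 21, 2030).

Copyediting is complete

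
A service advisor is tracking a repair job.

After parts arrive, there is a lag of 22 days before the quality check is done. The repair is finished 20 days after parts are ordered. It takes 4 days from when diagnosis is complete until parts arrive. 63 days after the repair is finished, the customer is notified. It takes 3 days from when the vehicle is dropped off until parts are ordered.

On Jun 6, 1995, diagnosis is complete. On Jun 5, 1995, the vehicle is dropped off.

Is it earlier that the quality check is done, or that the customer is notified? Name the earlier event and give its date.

The quality check is done — Jul 2, 1995

Diagnosis is complete: Jun 6, 1995.
Parts arrive: Jun 6, 1995 + 4 days = Jun 10, 1995.
The quality check is done: Jun 10, 1995 + 22 days = Jul 2, 1995.
The vehicle is dropped off: Jun 5, 1995.
Parts are ordered: Jun 5, 1995 + 3 days = Jun 8, 1995.
The repair is finished: Jun 8, 1995 + 20 days = Jun 28, 1995.
The customer is notified: Jun 28, 1995 + 63 days = Aug 30, 1995.
Comparing: the quality check is done on Jul 2, 1995 vs the customer is notified on Aug 30, 1995. Earlier: the quality check is done.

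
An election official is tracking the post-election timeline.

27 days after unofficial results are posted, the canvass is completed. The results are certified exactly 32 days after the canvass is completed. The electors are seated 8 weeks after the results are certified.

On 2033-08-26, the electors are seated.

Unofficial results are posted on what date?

The electors are seated: Aug 26, 2033.
The results are certified: Aug 26, 2033 − 8 weeks = Jul 1, 2033.
The canvass is completed: Jul 1, 2033 − 32 days = May 30, 2033.
Unofficial results are posted: May 30, 2033 − 27 days = May 3, 2033.

2033-05-03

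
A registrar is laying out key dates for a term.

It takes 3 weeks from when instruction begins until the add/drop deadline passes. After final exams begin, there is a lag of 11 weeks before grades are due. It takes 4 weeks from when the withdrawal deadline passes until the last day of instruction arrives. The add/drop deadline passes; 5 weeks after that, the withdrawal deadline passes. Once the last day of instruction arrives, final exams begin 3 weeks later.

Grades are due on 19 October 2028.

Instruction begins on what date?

20 April 2028

Grades are due: Oct 19, 2028.
Final exams begin: Oct 19, 2028 − 11 weeks = Aug 3, 2028.
The last day of instruction arrives: Aug 3, 2028 − 3 weeks = Jul 13, 2028.
The withdrawal deadline passes: Jul 13, 2028 − 4 weeks = Jun 15, 2028.
The add/drop deadline passes: Jun 15, 2028 − 5 weeks = May 11, 2028.
Instruction begins: May 11, 2028 − 3 weeks = Apr 20, 2028.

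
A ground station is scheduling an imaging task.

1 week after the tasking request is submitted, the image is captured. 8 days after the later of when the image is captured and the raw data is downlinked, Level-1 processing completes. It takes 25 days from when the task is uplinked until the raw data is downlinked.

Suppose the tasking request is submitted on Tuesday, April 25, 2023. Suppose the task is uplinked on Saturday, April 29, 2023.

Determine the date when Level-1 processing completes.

The tasking request is submitted: Apr 25, 2023.
The image is captured: Apr 25, 2023 + 1 week = May 2, 2023.
The task is uplinked: Apr 29, 2023.
The raw data is downlinked: Apr 29, 2023 + 25 days = May 24, 2023.
Both prerequisites met — the image is captured (May 2, 2023), the raw data is downlinked (May 24, 2023); the later is May 24, 2023.
Level-1 processing completes: May 24, 2023 + 8 days = Jun 1, 2023.

Thursday, June 1, 2023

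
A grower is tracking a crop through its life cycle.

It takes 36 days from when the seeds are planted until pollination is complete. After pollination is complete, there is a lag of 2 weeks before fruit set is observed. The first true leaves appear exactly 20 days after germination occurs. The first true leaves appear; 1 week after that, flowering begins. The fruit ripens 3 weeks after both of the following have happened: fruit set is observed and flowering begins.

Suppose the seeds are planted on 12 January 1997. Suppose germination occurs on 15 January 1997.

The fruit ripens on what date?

The seeds are planted: Jan 12, 1997.
Pollination is complete: Jan 12, 1997 + 36 days = Feb 17, 1997.
Fruit set is observed: Feb 17, 1997 + 2 weeks = Mar 3, 1997.
Germination occurs: Jan 15, 1997.
The first true leaves appear: Jan 15, 1997 + 20 days = Feb 4, 1997.
Flowering begins: Feb 4, 1997 + 1 week = Feb 11, 1997.
Both prerequisites met — fruit set is observed (Mar 3, 1997), flowering begins (Feb 11, 1997); the later is Mar 3, 1997.
The fruit ripens: Mar 3, 1997 + 3 weeks = Mar 24, 1997.

24 March 1997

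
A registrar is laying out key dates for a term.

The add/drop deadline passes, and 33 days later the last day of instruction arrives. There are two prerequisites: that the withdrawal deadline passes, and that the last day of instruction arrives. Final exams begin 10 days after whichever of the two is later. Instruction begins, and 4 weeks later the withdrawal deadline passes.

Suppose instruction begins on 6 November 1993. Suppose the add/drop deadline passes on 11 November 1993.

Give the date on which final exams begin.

24 December 1993

Instruction begins: Nov 6, 1993.
The withdrawal deadline passes: Nov 6, 1993 + 4 weeks = Dec 4, 1993.
The add/drop deadline passes: Nov 11, 1993.
The last day of instruction arrives: Nov 11, 1993 + 33 days = Dec 14, 1993.
Both prerequisites met — the withdrawal deadline passes (Dec 4, 1993), the last day of instruction arrives (Dec 14, 1993); the later is Dec 14, 1993.
Final exams begin: Dec 14, 1993 + 10 days = Dec 24, 1993.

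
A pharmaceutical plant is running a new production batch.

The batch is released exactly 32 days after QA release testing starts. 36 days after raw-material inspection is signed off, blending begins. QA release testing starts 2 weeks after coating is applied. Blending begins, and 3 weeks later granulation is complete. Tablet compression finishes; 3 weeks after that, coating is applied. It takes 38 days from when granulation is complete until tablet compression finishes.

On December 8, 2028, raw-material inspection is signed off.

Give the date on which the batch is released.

May 19, 2029

Raw-material inspection is signed off: Dec 8, 2028.
Blending begins: Dec 8, 2028 + 36 days = Jan 13, 2029.
Granulation is complete: Jan 13, 2029 + 3 weeks = Feb 3, 2029.
Tablet compression finishes: Feb 3, 2029 + 38 days = Mar 13, 2029.
Coating is applied: Mar 13, 2029 + 3 weeks = Apr 3, 2029.
QA release testing starts: Apr 3, 2029 + 2 weeks = Apr 17, 2029.
The batch is released: Apr 17, 2029 + 32 days = May 19, 2029.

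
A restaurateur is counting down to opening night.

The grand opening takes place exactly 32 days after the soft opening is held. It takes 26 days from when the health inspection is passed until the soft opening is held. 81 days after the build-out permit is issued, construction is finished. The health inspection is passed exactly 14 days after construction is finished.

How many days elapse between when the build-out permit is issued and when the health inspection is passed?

95 days

Causal path: the build-out permit is issued → construction is finished → the health inspection is passed.
Total delay along the path: 81 + 14 = 95 days.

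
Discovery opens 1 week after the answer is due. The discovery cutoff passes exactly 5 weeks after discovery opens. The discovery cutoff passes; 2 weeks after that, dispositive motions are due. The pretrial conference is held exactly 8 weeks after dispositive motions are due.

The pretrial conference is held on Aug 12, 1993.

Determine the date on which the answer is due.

Apr 22, 1993

The pretrial conference is held: Aug 12, 1993.
Dispositive motions are due: Aug 12, 1993 − 8 weeks = Jun 17, 1993.
The discovery cutoff passes: Jun 17, 1993 − 2 weeks = Jun 3, 1993.
Discovery opens: Jun 3, 1993 − 5 weeks = Apr 29, 1993.
The answer is due: Apr 29, 1993 − 1 week = Apr 22, 1993.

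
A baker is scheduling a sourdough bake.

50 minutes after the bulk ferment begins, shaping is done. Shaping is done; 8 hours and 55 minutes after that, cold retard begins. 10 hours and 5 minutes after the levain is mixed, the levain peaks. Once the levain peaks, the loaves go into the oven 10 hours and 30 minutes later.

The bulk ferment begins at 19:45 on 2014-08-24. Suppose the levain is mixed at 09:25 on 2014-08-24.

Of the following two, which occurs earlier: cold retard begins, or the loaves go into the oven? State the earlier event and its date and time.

The bulk ferment begins: 19:45 Aug 24, 2014.
Shaping is done: 19:45 Aug 24, 2014 + 50m = 20:35 Aug 24, 2014.
Cold retard begins: 20:35 Aug 24, 2014 + 8h55m = 05:30 Aug 25, 2014.
The levain is mixed: 09:25 Aug 24, 2014.
The levain peaks: 09:25 Aug 24, 2014 + 10h05m = 19:30 Aug 24, 2014.
The loaves go into the oven: 19:30 Aug 24, 2014 + 10h30m = 06:00 Aug 25, 2014.
Comparing: cold retard begins at 05:30 Aug 25, 2014 vs the loaves go into the oven at 06:00 Aug 25, 2014. Earlier: cold retard begins.

Cold retard begins — 05:30 on 2014-08-25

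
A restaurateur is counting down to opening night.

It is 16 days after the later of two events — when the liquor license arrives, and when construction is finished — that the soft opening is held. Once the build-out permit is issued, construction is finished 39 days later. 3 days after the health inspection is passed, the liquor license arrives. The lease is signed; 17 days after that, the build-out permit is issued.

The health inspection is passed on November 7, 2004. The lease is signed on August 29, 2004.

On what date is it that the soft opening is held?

November 26, 2004

The health inspection is passed: Nov 7, 2004.
The liquor license arrives: Nov 7, 2004 + 3 days = Nov 10, 2004.
The lease is signed: Aug 29, 2004.
The build-out permit is issued: Aug 29, 2004 + 17 days = Sep 15, 2004.
Construction is finished: Sep 15, 2004 + 39 days = Oct 24, 2004.
Both prerequisites met — the liquor license arrives (Nov 10, 2004), construction is finished (Oct 24, 2004); the later is Nov 10, 2004.
The soft opening is held: Nov 10, 2004 + 16 days = Nov 26, 2004.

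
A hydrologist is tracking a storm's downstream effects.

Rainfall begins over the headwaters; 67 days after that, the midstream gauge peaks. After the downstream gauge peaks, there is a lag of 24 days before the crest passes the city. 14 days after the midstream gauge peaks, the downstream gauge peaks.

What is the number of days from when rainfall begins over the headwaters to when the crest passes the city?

Causal path: rainfall begins over the headwaters → the midstream gauge peaks → the downstream gauge peaks → the crest passes the city.
Total delay along the path: 67 + 14 + 24 = 105 days.

105 days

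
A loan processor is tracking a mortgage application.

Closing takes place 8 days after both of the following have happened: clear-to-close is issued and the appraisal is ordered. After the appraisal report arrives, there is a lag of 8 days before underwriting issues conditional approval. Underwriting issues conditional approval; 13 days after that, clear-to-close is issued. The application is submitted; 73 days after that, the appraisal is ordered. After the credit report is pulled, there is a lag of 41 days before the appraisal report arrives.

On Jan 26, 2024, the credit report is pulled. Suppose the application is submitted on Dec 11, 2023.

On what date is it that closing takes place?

Apr 5, 2024

The credit report is pulled: Jan 26, 2024.
The appraisal report arrives: Jan 26, 2024 + 41 days = Mar 7, 2024.
Underwriting issues conditional approval: Mar 7, 2024 + 8 days = Mar 15, 2024.
Clear-to-close is issued: Mar 15, 2024 + 13 days = Mar 28, 2024.
The application is submitted: Dec 11, 2023.
The appraisal is ordered: Dec 11, 2023 + 73 days = Feb 22, 2024.
Both prerequisites met — clear-to-close is issued (Mar 28, 2024), the appraisal is ordered (Feb 22, 2024); the later is Mar 28, 2024.
Closing takes place: Mar 28, 2024 + 8 days = Apr 5, 2024.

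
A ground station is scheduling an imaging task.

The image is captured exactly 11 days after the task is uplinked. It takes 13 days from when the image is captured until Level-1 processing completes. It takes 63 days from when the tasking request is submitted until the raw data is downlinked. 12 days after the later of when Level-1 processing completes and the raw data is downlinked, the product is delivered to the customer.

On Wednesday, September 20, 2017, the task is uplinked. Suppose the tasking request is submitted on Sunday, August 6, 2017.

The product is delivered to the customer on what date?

The task is uplinked: Sep 20, 2017.
The image is captured: Sep 20, 2017 + 11 days = Oct 1, 2017.
Level-1 processing completes: Oct 1, 2017 + 13 days = Oct 14, 2017.
The tasking request is submitted: Aug 6, 2017.
The raw data is downlinked: Aug 6, 2017 + 63 days = Oct 8, 2017.
Both prerequisites met — Level-1 processing completes (Oct 14, 2017), the raw data is downlinked (Oct 8, 2017); the later is Oct 14, 2017.
The product is delivered to the customer: Oct 14, 2017 + 12 days = Oct 26, 2017.

Thursday, October 26, 2017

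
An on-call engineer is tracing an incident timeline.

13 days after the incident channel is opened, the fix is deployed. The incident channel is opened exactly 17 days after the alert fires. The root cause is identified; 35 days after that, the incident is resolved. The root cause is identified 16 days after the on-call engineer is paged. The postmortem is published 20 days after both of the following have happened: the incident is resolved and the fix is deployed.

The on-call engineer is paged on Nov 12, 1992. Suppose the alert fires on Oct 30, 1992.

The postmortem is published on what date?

The on-call engineer is paged: Nov 12, 1992.
The root cause is identified: Nov 12, 1992 + 16 days = Nov 28, 1992.
The incident is resolved: Nov 28, 1992 + 35 days = Jan 2, 1993.
The alert fires: Oct 30, 1992.
The incident channel is opened: Oct 30, 1992 + 17 days = Nov 16, 1992.
The fix is deployed: Nov 16, 1992 + 13 days = Nov 29, 1992.
Both prerequisites met — the incident is resolved (Jan 2, 1993), the fix is deployed (Nov 29, 1992); the later is Jan 2, 1993.
The postmortem is published: Jan 2, 1993 + 20 days = Jan 22, 1993.

Jan 22, 1993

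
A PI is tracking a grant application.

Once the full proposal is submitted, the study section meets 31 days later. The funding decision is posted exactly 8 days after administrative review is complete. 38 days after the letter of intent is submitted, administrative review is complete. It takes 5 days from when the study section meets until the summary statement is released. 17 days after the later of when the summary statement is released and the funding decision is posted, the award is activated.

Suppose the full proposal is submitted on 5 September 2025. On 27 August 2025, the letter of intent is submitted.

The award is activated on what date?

The full proposal is submitted: Sep 5, 2025.
The study section meets: Sep 5, 2025 + 31 days = Oct 6, 2025.
The summary statement is released: Oct 6, 2025 + 5 days = Oct 11, 2025.
The letter of intent is submitted: Aug 27, 2025.
Administrative review is complete: Aug 27, 2025 + 38 days = Oct 4, 2025.
The funding decision is posted: Oct 4, 2025 + 8 days = Oct 12, 2025.
Both prerequisites met — the summary statement is released (Oct 11, 2025), the funding decision is posted (Oct 12, 2025); the later is Oct 12, 2025.
The award is activated: Oct 12, 2025 + 17 days = Oct 29, 2025.

29 October 2025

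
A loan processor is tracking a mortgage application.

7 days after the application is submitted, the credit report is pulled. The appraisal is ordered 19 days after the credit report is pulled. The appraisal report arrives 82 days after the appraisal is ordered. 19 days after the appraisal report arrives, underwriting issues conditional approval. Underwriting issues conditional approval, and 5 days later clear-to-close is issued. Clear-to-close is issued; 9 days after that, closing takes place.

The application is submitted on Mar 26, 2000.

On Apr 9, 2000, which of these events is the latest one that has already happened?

The credit report is pulled

The application is submitted: Mar 26, 2000.
The credit report is pulled: Mar 26, 2000 + 7 days = Apr 2, 2000.
The appraisal is ordered: Apr 2, 2000 + 19 days = Apr 21, 2000.
The appraisal report arrives: Apr 21, 2000 + 82 days = Jul 12, 2000.
Underwriting issues conditional approval: Jul 12, 2000 + 19 days = Jul 31, 2000.
Clear-to-close is issued: Jul 31, 2000 + 5 days = Aug 5, 2000.
Closing takes place: Aug 5, 2000 + 9 days = Aug 14, 2000.
Apr 9, 2000 falls between when the credit report is pulled (Apr 2, 2000) and when the appraisal is ordered (Apr 21, 2000).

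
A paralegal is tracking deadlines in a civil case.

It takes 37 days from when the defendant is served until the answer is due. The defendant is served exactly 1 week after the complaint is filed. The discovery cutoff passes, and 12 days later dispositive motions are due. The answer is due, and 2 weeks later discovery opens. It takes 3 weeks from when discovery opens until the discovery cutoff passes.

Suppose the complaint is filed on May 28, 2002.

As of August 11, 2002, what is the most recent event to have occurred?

Discovery opens

The complaint is filed: May 28, 2002.
The defendant is served: May 28, 2002 + 1 week = Jun 4, 2002.
The answer is due: Jun 4, 2002 + 37 days = Jul 11, 2002.
Discovery opens: Jul 11, 2002 + 2 weeks = Jul 25, 2002.
The discovery cutoff passes: Jul 25, 2002 + 3 weeks = Aug 15, 2002.
Dispositive motions are due: Aug 15, 2002 + 12 days = Aug 27, 2002.
Aug 11, 2002 falls between when discovery opens (Jul 25, 2002) and when the discovery cutoff passes (Aug 15, 2002).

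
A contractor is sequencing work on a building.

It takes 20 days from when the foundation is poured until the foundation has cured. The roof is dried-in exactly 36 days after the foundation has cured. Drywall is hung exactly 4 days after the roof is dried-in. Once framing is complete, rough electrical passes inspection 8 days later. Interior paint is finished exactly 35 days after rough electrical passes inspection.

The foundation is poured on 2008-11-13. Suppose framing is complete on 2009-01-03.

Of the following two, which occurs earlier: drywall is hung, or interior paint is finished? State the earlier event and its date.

Drywall is hung — 2009-01-12

The foundation is poured: Nov 13, 2008.
The foundation has cured: Nov 13, 2008 + 20 days = Dec 3, 2008.
The roof is dried-in: Dec 3, 2008 + 36 days = Jan 8, 2009.
Drywall is hung: Jan 8, 2009 + 4 days = Jan 12, 2009.
Framing is complete: Jan 3, 2009.
Rough electrical passes inspection: Jan 3, 2009 + 8 days = Jan 11, 2009.
Interior paint is finished: Jan 11, 2009 + 35 days = Feb 15, 2009.
Comparing: drywall is hung on Jan 12, 2009 vs interior paint is finished on Feb 15, 2009. Earlier: drywall is hung.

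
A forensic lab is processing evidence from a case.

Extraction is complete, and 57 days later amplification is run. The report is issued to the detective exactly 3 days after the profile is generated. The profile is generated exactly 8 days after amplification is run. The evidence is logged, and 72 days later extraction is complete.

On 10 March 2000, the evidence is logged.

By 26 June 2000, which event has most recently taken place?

The evidence is logged: Mar 10, 2000.
Extraction is complete: Mar 10, 2000 + 72 days = May 21, 2000.
Amplification is run: May 21, 2000 + 57 days = Jul 17, 2000.
The profile is generated: Jul 17, 2000 + 8 days = Jul 25, 2000.
The report is issued to the detective: Jul 25, 2000 + 3 days = Jul 28, 2000.
Jun 26, 2000 falls between when extraction is complete (May 21, 2000) and when amplification is run (Jul 17, 2000).

Extraction is complete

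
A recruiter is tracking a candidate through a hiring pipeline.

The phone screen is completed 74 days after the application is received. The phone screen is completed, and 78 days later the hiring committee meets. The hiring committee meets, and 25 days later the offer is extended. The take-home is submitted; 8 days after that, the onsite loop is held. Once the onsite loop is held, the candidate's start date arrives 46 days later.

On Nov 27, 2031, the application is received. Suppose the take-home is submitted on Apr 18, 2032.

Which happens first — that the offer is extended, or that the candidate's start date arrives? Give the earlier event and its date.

The offer is extended — May 22, 2032

The application is received: Nov 27, 2031.
The phone screen is completed: Nov 27, 2031 + 74 days = Feb 9, 2032.
The hiring committee meets: Feb 9, 2032 + 78 days = Apr 27, 2032.
The offer is extended: Apr 27, 2032 + 25 days = May 22, 2032.
The take-home is submitted: Apr 18, 2032.
The onsite loop is held: Apr 18, 2032 + 8 days = Apr 26, 2032.
The candidate's start date arrives: Apr 26, 2032 + 46 days = Jun 11, 2032.
Comparing: the offer is extended on May 22, 2032 vs the candidate's start date arrives on Jun 11, 2032. Earlier: the offer is extended.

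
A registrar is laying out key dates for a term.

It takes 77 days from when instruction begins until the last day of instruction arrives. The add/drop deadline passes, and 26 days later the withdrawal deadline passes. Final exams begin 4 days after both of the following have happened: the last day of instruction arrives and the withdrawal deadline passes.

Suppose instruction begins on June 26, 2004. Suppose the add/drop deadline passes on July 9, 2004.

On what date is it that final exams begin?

Instruction begins: Jun 26, 2004.
The last day of instruction arrives: Jun 26, 2004 + 77 days = Sep 11, 2004.
The add/drop deadline passes: Jul 9, 2004.
The withdrawal deadline passes: Jul 9, 2004 + 26 days = Aug 4, 2004.
Both prerequisites met — the last day of instruction arrives (Sep 11, 2004), the withdrawal deadline passes (Aug 4, 2004); the later is Sep 11, 2004.
Final exams begin: Sep 11, 2004 + 4 days = Sep 15, 2004.

September 15, 2004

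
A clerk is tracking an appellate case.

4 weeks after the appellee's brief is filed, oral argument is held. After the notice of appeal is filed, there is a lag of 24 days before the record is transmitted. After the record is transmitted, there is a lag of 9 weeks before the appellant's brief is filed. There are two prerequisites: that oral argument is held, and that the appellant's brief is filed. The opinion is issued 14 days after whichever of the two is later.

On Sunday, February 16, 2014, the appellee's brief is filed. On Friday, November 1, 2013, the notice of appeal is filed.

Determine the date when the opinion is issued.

Sunday, March 30, 2014

The appellee's brief is filed: Feb 16, 2014.
Oral argument is held: Feb 16, 2014 + 4 weeks = Mar 16, 2014.
The notice of appeal is filed: Nov 1, 2013.
The record is transmitted: Nov 1, 2013 + 24 days = Nov 25, 2013.
The appellant's brief is filed: Nov 25, 2013 + 9 weeks = Jan 27, 2014.
Both prerequisites met — oral argument is held (Mar 16, 2014), the appellant's brief is filed (Jan 27, 2014); the later is Mar 16, 2014.
The opinion is issued: Mar 16, 2014 + 14 days = Mar 30, 2014.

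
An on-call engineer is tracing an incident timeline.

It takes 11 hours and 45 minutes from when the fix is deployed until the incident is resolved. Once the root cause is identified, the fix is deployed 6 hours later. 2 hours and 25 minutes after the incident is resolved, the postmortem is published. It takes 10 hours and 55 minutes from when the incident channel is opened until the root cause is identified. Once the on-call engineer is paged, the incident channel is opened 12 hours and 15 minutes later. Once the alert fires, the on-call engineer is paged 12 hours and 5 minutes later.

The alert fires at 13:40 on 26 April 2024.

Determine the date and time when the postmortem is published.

The alert fires: 13:40 Apr 26, 2024.
The on-call engineer is paged: 13:40 Apr 26, 2024 + 12h05m = 01:45 Apr 27, 2024.
The incident channel is opened: 01:45 Apr 27, 2024 + 12h15m = 14:00 Apr 27, 2024.
The root cause is identified: 14:00 Apr 27, 2024 + 10h55m = 00:55 Apr 28, 2024.
The fix is deployed: 00:55 Apr 28, 2024 + 6h = 06:55 Apr 28, 2024.
The incident is resolved: 06:55 Apr 28, 2024 + 11h45m = 18:40 Apr 28, 2024.
The postmortem is published: 18:40 Apr 28, 2024 + 2h25m = 21:05 Apr 28, 2024.

21:05 on 28 April 2024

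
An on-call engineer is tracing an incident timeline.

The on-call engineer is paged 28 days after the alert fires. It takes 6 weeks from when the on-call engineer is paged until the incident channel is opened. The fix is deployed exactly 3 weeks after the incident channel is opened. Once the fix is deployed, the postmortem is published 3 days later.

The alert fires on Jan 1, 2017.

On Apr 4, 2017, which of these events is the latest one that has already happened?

The alert fires: Jan 1, 2017.
The on-call engineer is paged: Jan 1, 2017 + 28 days = Jan 29, 2017.
The incident channel is opened: Jan 29, 2017 + 6 weeks = Mar 12, 2017.
The fix is deployed: Mar 12, 2017 + 3 weeks = Apr 2, 2017.
The postmortem is published: Apr 2, 2017 + 3 days = Apr 5, 2017.
Apr 4, 2017 falls between when the fix is deployed (Apr 2, 2017) and when the postmortem is published (Apr 5, 2017).

The fix is deployed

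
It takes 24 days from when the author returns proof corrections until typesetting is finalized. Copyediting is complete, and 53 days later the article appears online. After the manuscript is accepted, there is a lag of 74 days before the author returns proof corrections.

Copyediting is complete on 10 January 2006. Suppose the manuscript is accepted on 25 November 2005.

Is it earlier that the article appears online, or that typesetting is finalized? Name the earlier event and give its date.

Typesetting is finalized — 3 March 2006

Copyediting is complete: Jan 10, 2006.
The article appears online: Jan 10, 2006 + 53 days = Mar 4, 2006.
The manuscript is accepted: Nov 25, 2005.
The author returns proof corrections: Nov 25, 2005 + 74 days = Feb 7, 2006.
Typesetting is finalized: Feb 7, 2006 + 24 days = Mar 3, 2006.
Comparing: the article appears online on Mar 4, 2006 vs typesetting is finalized on Mar 3, 2006. Earlier: typesetting is finalized.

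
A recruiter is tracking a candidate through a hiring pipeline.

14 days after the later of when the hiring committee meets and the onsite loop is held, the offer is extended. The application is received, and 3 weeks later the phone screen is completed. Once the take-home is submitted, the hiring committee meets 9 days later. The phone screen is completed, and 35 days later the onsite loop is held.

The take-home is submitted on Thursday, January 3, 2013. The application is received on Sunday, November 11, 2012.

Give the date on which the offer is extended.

The take-home is submitted: Jan 3, 2013.
The hiring committee meets: Jan 3, 2013 + 9 days = Jan 12, 2013.
The application is received: Nov 11, 2012.
The phone screen is completed: Nov 11, 2012 + 3 weeks = Dec 2, 2012.
The onsite loop is held: Dec 2, 2012 + 35 days = Jan 6, 2013.
Both prerequisites met — the hiring committee meets (Jan 12, 2013), the onsite loop is held (Jan 6, 2013); the later is Jan 12, 2013.
The offer is extended: Jan 12, 2013 + 14 days = Jan 26, 2013.

Saturday, January 26, 2013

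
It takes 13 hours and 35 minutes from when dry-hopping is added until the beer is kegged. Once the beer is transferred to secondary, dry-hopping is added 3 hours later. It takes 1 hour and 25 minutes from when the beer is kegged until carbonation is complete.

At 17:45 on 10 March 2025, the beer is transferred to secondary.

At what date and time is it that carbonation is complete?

The beer is transferred to secondary: 17:45 Mar 10, 2025.
Dry-hopping is added: 17:45 Mar 10, 2025 + 3h = 20:45 Mar 10, 2025.
The beer is kegged: 20:45 Mar 10, 2025 + 13h35m = 10:20 Mar 11, 2025.
Carbonation is complete: 10:20 Mar 11, 2025 + 1h25m = 11:45 Mar 11, 2025.

11:45 on 11 March 2025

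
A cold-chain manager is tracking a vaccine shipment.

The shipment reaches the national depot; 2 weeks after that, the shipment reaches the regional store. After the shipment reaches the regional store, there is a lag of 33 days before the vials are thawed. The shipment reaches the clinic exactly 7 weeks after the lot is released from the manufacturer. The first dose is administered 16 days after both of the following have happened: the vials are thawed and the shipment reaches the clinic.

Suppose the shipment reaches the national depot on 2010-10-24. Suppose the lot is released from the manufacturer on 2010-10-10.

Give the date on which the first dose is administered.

The shipment reaches the national depot: Oct 24, 2010.
The shipment reaches the regional store: Oct 24, 2010 + 2 weeks = Nov 7, 2010.
The vials are thawed: Nov 7, 2010 + 33 days = Dec 10, 2010.
The lot is released from the manufacturer: Oct 10, 2010.
The shipment reaches the clinic: Oct 10, 2010 + 7 weeks = Nov 28, 2010.
Both prerequisites met — the vials are thawed (Dec 10, 2010), the shipment reaches the clinic (Nov 28, 2010); the later is Dec 10, 2010.
The first dose is administered: Dec 10, 2010 + 16 days = Dec 26, 2010.

2010-12-26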